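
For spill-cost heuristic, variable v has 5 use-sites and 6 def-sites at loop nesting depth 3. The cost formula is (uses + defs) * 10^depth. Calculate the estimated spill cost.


uses + defs = 5 + 6 = 11
10^3 = 1000
Spill cost = 11 * 1000 = 11000

11000


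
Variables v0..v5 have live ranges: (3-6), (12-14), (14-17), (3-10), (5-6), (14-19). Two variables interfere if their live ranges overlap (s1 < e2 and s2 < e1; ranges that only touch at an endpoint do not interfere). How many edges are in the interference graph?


Check all pairs for overlapping intervals.
Two intervals (s1,e1) and (s2,e2) overlap if s1 < e2 and s2 < e1.
v0 (3-6) vs v1..v5: overlaps v3, v4 -> 2
v1 (12-14) vs v2..v5: overlaps none -> 0
v2 (14-17) vs v3..v5: overlaps v5 -> 1
v3 (3-10) vs v4..v5: overlaps v4 -> 1
v4 (5-6) vs v5: overlaps none -> 0
Total overlapping pairs = 2 + 0 + 1 + 1 + 0 = 4

4


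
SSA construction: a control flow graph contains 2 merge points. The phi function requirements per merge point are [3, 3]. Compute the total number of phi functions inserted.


Total phi functions = sum of phi functions at each join node
= 3 + 3 = 6

6


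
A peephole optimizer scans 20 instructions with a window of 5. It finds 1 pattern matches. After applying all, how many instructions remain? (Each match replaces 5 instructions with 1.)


Each match removes 4 instructions.
Total removed = 1 * 4 = 4
Remaining = 20 - 4 = 16

16


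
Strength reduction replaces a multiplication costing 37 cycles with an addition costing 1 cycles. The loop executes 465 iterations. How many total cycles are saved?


Per-iteration saving = 37 - 1 = 36
Total saved = 465 * 36 = 16740

16740


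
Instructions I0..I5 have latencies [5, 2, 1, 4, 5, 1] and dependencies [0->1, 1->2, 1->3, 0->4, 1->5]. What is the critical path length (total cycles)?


Compute longest path through dependency graph: dist(Ik) = max over predecessors of dist + latency(Ik).
dist(I0) = latency 5 = 5
dist(I1) = dist(I0) + 2 = 5 + 2 = 7
dist(I2) = dist(I1) + 1 = 7 + 1 = 8
dist(I3) = dist(I1) + 4 = 7 + 4 = 11
dist(I4) = dist(I0) + 5 = 5 + 5 = 10
dist(I5) = dist(I1) + 1 = 7 + 1 = 8
Critical path = max dist = 11

11


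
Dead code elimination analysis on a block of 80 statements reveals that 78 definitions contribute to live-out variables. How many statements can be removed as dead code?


Dead code = total statements - live definitions
= 80 - 78 = 2

2


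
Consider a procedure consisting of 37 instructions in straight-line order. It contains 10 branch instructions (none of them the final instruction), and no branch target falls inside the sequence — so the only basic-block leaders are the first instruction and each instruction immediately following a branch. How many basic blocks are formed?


With no in-sequence branch targets, the leaders are the first instruction plus the instruction after each branch.
Number of basic blocks = branches + 1
= 10 + 1 = 11

11


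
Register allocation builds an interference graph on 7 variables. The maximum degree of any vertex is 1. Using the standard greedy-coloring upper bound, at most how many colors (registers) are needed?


Greedy coloring never needs more than (max_degree + 1) colors: when coloring a vertex, at most max_degree neighbors are already colored.
Upper bound = 1 + 1 = 2

2


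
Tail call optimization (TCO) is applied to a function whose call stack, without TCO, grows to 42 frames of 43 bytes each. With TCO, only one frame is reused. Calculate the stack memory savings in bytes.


Without TCO: 42 * 43 = 1806 bytes
With TCO: reuse 1 frame = 43 bytes
Savings = 1806 - 43 = 1763

1763


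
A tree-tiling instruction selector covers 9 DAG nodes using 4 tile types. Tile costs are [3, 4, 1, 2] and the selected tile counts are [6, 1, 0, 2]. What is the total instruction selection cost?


Total cost = sum(count_i * cost_i)
= 6*3 + 1*4 + 0*1 + 2*2
= 26

26


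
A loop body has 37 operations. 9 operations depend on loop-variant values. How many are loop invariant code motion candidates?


Invariant candidates = total - loop-dependent
= 37 - 9 = 28

28


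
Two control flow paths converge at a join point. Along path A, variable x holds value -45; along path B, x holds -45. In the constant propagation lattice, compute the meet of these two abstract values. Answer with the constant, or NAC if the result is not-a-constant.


Meet operation: if both paths give the same constant, result is that constant; if they differ, result is NAC (not-a-constant).
Path A: -45, Path B: -45 -> equal
Result: constant -> -45

-45


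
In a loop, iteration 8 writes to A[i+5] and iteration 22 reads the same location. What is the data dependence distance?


Distance = read iteration - write iteration
= 22 - 8 = 14

14


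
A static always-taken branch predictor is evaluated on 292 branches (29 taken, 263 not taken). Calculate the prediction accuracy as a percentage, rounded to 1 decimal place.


Predictor: always-taken
Correct predictions = 29
Accuracy = 29 / 292 * 100 = 9.9%

9.9


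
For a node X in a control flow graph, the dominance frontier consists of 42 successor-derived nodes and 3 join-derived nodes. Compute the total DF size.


DF(X) = direct successor contributions + join point contributions
= 42 + 3 = 45

45


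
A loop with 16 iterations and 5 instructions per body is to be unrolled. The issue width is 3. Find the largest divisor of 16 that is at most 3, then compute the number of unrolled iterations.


Largest divisor of 16 <= 3 is 2
New iterations = 16 / 2 = 8

8


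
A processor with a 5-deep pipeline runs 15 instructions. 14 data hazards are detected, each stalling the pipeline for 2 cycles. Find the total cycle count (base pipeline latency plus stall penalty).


Base cycles = 5 + 15 - 1 = 19
Total stalls = 14 * 2 = 28
Total = 19 + 28 = 47

47


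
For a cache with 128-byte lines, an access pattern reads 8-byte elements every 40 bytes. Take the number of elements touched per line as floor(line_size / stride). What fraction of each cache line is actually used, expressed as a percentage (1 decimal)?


Elements per cache line = floor(128 / 40) = 3
Bytes used = 3 * 8 = 24
Utilization = 24 / 128 * 100 = 18.8%

18.8


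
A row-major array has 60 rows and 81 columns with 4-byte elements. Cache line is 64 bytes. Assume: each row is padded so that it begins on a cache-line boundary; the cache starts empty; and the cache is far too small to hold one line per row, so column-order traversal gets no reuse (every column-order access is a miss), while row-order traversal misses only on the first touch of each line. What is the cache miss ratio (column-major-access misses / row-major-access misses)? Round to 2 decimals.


Each row occupies 81 * 4 = 324 bytes and starts on a line boundary, so it spans ceil(324 / 64) = 6 cache lines.
Row-major traversal misses (one per line touched): 60 * ceil(81 * 4 / 64) = 360
Column-major traversal misses (no reuse, every access misses): 60 * 81 = 4860
Ratio = 4860 / 360 = 13.5

13.5


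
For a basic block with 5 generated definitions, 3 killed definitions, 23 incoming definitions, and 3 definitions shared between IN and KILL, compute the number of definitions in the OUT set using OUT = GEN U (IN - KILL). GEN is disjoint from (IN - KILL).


IN - KILL: 23 - 3 = 20 surviving definitions
OUT = GEN + surviving = 5 + 20 = 25

25


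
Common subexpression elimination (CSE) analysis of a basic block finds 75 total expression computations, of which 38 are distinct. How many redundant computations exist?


CSE count = total expressions - unique expressions
= 75 - 38 = 37

37


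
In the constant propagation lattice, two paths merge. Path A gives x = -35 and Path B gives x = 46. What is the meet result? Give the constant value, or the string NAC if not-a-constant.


Meet operation: if both paths give the same constant, result is that constant; if they differ, result is NAC (not-a-constant).
Path A: -35, Path B: 46 -> differ
Result: not-a-constant -> NAC

NAC


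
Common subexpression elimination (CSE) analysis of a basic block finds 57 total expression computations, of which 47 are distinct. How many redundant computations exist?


CSE count = total expressions - unique expressions
= 57 - 47 = 10

10


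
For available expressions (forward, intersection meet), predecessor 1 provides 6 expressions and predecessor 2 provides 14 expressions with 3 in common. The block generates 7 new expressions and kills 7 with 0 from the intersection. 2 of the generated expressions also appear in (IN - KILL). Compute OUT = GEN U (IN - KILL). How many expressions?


IN = intersection of predecessors = 3
IN - KILL = 3 - 0 = 3
|OUT| = |GEN| + |IN - KILL| - |GEN ∩ (IN - KILL)| = 7 + 3 - 2 = 8

8


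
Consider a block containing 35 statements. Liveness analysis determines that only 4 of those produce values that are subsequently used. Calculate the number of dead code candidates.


Dead code = total statements - live definitions
= 35 - 4 = 31

31


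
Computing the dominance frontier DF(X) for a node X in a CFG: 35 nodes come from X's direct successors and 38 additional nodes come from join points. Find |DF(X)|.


DF(X) = direct successor contributions + join point contributions
= 35 + 38 = 73

73


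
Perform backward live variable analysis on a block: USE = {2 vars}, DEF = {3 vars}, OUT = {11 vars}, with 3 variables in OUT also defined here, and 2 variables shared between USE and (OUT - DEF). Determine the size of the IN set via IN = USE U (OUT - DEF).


OUT - DEF: 11 - 3 = 8
|IN| = |USE| + |OUT - DEF| - |USE ∩ (OUT - DEF)| = 2 + 8 - 2 = 8

8


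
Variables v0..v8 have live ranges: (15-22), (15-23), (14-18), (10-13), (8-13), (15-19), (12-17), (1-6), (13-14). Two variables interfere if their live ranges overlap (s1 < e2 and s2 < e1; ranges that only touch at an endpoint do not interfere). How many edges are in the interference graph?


Check all pairs for overlapping intervals.
Two intervals (s1,e1) and (s2,e2) overlap if s1 < e2 and s2 < e1.
v0 (15-22) vs v1..v8: overlaps v1, v2, v5, v6 -> 4
v1 (15-23) vs v2..v8: overlaps v2, v5, v6 -> 3
v2 (14-18) vs v3..v8: overlaps v5, v6 -> 2
v3 (10-13) vs v4..v8: overlaps v4, v6 -> 2
v4 (8-13) vs v5..v8: overlaps v6 -> 1
v5 (15-19) vs v6..v8: overlaps v6 -> 1
v6 (12-17) vs v7..v8: overlaps v8 -> 1
v7 (1-6) vs v8: overlaps none -> 0
Total overlapping pairs = 4 + 3 + 2 + 2 + 1 + 1 + 1 + 0 = 14

14


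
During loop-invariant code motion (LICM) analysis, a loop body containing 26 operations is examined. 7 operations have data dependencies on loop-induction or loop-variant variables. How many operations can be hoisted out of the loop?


Invariant candidates = total - loop-dependent
= 26 - 7 = 19

19


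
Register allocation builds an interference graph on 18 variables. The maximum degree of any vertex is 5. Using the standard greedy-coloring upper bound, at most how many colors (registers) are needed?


Greedy coloring never needs more than (max_degree + 1) colors: when coloring a vertex, at most max_degree neighbors are already colored.
Upper bound = 5 + 1 = 6

6


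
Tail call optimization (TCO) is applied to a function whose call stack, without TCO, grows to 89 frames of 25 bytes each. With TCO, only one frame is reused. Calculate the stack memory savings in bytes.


Without TCO: 89 * 25 = 2225 bytes
With TCO: reuse 1 frame = 25 bytes
Savings = 2225 - 25 = 2200

2200


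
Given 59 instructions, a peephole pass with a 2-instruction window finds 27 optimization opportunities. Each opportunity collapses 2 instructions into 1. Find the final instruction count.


Each match removes 1 instructions.
Total removed = 27 * 1 = 27
Remaining = 59 - 27 = 32

32


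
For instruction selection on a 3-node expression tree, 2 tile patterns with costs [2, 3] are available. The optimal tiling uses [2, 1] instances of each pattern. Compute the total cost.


Total cost = sum(count_i * cost_i)
= 2*2 + 1*3
= 7

7


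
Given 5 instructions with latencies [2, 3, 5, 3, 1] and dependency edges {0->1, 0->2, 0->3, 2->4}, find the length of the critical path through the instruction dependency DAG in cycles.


Compute longest path through dependency graph: dist(Ik) = max over predecessors of dist + latency(Ik).
dist(I0) = latency 2 = 2
dist(I1) = dist(I0) + 3 = 2 + 3 = 5
dist(I2) = dist(I0) + 5 = 2 + 5 = 7
dist(I3) = dist(I0) + 3 = 2 + 3 = 5
dist(I4) = dist(I2) + 1 = 7 + 1 = 8
Critical path = max dist = 8

8


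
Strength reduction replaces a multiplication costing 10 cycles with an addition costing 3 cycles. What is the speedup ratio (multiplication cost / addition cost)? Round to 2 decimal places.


Ratio = mult_cost / add_cost = 10 / 3 = 3.33

3.33


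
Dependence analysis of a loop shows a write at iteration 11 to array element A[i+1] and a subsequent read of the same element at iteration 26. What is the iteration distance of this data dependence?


Distance = read iteration - write iteration
= 26 - 11 = 15

15


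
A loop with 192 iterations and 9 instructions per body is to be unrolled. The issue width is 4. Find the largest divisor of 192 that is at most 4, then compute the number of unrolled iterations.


Largest divisor of 192 <= 4 is 4
New iterations = 192 / 4 = 48

48


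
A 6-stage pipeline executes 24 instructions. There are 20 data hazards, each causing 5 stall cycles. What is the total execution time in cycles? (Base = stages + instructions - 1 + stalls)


Base cycles = 6 + 24 - 1 = 29
Total stalls = 20 * 5 = 100
Total = 29 + 100 = 129

129


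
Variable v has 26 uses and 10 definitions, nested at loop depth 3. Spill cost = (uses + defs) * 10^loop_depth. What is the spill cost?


uses + defs = 26 + 10 = 36
10^3 = 1000
Spill cost = 36 * 1000 = 36000

36000


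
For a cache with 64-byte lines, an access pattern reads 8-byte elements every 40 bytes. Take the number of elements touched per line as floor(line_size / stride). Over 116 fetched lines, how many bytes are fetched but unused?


Elements per line = floor(64 / 40) = 1
Bytes used per line = 1 * 8 = 8
Wasted per line = 64 - 8 = 56
Total wasted = 56 * 116 = 6496

6496


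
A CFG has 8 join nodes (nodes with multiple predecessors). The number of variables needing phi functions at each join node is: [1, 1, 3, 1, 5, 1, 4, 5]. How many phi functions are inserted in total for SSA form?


Total phi functions = sum of phi functions at each join node
= 1 + 1 + 3 + 1 + 5 + 1 + 4 + 5 = 21

21


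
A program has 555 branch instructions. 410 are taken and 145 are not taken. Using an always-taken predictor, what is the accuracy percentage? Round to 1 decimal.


Predictor: always-taken
Correct predictions = 410
Accuracy = 410 / 555 * 100 = 73.9%

73.9


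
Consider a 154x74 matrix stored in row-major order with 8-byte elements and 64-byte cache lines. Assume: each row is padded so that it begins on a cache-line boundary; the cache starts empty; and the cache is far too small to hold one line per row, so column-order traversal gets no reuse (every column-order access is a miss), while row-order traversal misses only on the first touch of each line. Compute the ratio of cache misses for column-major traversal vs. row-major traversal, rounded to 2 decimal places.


Each row occupies 74 * 8 = 592 bytes and starts on a line boundary, so it spans ceil(592 / 64) = 10 cache lines.
Row-major traversal misses (one per line touched): 154 * ceil(74 * 8 / 64) = 1540
Column-major traversal misses (no reuse, every access misses): 154 * 74 = 11396
Ratio = 11396 / 1540 = 7.4

7.4


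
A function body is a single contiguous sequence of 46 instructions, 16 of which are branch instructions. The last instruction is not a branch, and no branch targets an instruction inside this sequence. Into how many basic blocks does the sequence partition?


With no in-sequence branch targets, the leaders are the first instruction plus the instruction after each branch.
Number of basic blocks = branches + 1
= 16 + 1 = 17

17


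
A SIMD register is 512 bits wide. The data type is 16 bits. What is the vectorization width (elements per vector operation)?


Width = SIMD bits / data type bits
= 512 / 16 = 32

32


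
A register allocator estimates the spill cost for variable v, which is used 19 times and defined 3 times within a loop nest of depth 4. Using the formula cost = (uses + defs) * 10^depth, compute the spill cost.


uses + defs = 19 + 3 = 22
10^4 = 10000
Spill cost = 22 * 10000 = 220000

220000


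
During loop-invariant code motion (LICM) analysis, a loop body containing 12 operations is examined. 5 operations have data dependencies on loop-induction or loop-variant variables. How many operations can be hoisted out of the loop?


Invariant candidates = total - loop-dependent
= 12 - 5 = 7

7


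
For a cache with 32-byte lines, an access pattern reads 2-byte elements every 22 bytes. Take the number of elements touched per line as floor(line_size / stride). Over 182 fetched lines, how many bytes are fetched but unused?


Elements per line = floor(32 / 22) = 1
Bytes used per line = 1 * 2 = 2
Wasted per line = 32 - 2 = 30
Total wasted = 30 * 182 = 5460

5460


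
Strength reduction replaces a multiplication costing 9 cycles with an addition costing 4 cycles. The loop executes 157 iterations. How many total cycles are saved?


Per-iteration saving = 9 - 4 = 5
Total saved = 157 * 5 = 785

785


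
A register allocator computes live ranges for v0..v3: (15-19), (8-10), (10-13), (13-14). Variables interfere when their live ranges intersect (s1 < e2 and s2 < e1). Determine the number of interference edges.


Check all pairs for overlapping intervals.
Two intervals (s1,e1) and (s2,e2) overlap if s1 < e2 and s2 < e1.
v0 (15-19) vs v1..v3: overlaps none -> 0
v1 (8-10) vs v2..v3: overlaps none -> 0
v2 (10-13) vs v3: overlaps none -> 0
Total overlapping pairs = 0 + 0 + 0 = 0

0


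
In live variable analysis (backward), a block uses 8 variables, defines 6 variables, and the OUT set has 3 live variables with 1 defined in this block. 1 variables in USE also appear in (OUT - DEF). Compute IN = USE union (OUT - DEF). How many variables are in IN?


OUT - DEF: 3 - 1 = 2
|IN| = |USE| + |OUT - DEF| - |USE ∩ (OUT - DEF)| = 8 + 2 - 1 = 9

9


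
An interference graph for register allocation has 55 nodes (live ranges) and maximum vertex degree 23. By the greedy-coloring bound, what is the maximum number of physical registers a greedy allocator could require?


Greedy coloring never needs more than (max_degree + 1) colors: when coloring a vertex, at most max_degree neighbors are already colored.
Upper bound = 23 + 1 = 24

24


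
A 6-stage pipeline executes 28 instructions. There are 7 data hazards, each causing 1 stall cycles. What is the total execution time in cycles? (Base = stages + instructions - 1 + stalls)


Base cycles = 6 + 28 - 1 = 33
Total stalls = 7 * 1 = 7
Total = 33 + 7 = 40

40


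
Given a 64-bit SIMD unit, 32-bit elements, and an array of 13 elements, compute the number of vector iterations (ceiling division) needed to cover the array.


Width = 64 / 32 = 2 elements per vector op
Iterations = ceil(13 / 2) = 7

7


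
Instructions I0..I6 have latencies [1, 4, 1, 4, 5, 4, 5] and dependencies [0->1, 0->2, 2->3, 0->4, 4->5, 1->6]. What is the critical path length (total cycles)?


Compute longest path through dependency graph: dist(Ik) = max over predecessors of dist + latency(Ik).
dist(I0) = latency 1 = 1
dist(I1) = dist(I0) + 4 = 1 + 4 = 5
dist(I2) = dist(I0) + 1 = 1 + 1 = 2
dist(I3) = dist(I2) + 4 = 2 + 4 = 6
dist(I4) = dist(I0) + 5 = 1 + 5 = 6
dist(I5) = dist(I4) + 4 = 6 + 4 = 10
dist(I6) = dist(I1) + 5 = 5 + 5 = 10
Critical path = max dist = 10

10


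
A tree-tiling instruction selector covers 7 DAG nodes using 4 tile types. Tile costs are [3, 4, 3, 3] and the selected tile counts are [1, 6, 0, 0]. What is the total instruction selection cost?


Total cost = sum(count_i * cost_i)
= 1*3 + 6*4 + 0*3 + 0*3
= 27

27


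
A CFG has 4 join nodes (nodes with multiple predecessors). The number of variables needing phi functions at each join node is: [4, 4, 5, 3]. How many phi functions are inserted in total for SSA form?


Total phi functions = sum of phi functions at each join node
= 4 + 4 + 5 + 3 = 16

16


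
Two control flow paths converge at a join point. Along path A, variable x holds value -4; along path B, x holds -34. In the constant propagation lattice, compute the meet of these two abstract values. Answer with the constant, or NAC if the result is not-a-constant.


Meet operation: if both paths give the same constant, result is that constant; if they differ, result is NAC (not-a-constant).
Path A: -4, Path B: -34 -> differ
Result: not-a-constant -> NAC

NAC


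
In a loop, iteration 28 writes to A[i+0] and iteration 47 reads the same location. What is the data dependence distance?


Distance = read iteration - write iteration
= 47 - 28 = 19

19


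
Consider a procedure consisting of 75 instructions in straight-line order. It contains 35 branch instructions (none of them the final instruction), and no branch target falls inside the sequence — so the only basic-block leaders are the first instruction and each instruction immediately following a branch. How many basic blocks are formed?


With no in-sequence branch targets, the leaders are the first instruction plus the instruction after each branch.
Number of basic blocks = branches + 1
= 35 + 1 = 36

36


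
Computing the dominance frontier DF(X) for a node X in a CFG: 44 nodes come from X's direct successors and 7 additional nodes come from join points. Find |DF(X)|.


DF(X) = direct successor contributions + join point contributions
= 44 + 7 = 51

51


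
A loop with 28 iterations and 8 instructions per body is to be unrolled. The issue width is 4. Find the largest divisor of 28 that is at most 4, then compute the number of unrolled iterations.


Largest divisor of 28 <= 4 is 4
New iterations = 28 / 4 = 7

7


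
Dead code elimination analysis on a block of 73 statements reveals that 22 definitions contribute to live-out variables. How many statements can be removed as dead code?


Dead code = total statements - live definitions
= 73 - 22 = 51

51


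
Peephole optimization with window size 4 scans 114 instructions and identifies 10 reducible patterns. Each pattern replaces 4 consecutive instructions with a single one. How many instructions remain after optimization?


Each match removes 3 instructions.
Total removed = 10 * 3 = 30
Remaining = 114 - 30 = 84

84


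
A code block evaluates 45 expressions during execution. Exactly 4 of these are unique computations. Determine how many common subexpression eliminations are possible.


CSE count = total expressions - unique expressions
= 45 - 4 = 41

41


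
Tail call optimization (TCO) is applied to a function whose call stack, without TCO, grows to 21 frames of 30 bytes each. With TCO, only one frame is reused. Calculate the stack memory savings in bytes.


Without TCO: 21 * 30 = 630 bytes
With TCO: reuse 1 frame = 30 bytes
Savings = 630 - 30 = 600

600


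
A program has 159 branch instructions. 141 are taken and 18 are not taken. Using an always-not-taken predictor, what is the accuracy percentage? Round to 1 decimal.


Predictor: always-not-taken
Correct predictions = 18
Accuracy = 18 / 159 * 100 = 11.3%

11.3


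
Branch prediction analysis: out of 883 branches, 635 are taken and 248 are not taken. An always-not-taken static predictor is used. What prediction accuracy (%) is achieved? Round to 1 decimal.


Predictor: always-not-taken
Correct predictions = 248
Accuracy = 248 / 883 * 100 = 28.1%

28.1


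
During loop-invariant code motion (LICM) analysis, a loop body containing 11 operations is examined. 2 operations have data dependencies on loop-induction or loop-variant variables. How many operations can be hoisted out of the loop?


Invariant candidates = total - loop-dependent
= 11 - 2 = 9

9


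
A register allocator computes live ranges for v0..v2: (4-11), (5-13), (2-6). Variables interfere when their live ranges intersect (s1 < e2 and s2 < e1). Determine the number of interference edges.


Check all pairs for overlapping intervals.
Two intervals (s1,e1) and (s2,e2) overlap if s1 < e2 and s2 < e1.
v0 (4-11) vs v1..v2: overlaps v1, v2 -> 2
v1 (5-13) vs v2: overlaps v2 -> 1
Total overlapping pairs = 2 + 1 = 3

3


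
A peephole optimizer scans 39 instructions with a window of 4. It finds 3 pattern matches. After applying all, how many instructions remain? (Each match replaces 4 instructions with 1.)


Each match removes 3 instructions.
Total removed = 3 * 3 = 9
Remaining = 39 - 9 = 30

30


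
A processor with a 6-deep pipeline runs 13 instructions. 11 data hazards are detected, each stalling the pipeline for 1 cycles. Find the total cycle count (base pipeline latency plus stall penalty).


Base cycles = 6 + 13 - 1 = 18
Total stalls = 11 * 1 = 11
Total = 18 + 11 = 29

29


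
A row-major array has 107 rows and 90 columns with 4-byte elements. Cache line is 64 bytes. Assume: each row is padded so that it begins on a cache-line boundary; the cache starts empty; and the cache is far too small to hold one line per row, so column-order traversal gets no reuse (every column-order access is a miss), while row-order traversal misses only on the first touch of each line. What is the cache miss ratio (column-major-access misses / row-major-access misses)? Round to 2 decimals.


Each row occupies 90 * 4 = 360 bytes and starts on a line boundary, so it spans ceil(360 / 64) = 6 cache lines.
Row-major traversal misses (one per line touched): 107 * ceil(90 * 4 / 64) = 642
Column-major traversal misses (no reuse, every access misses): 107 * 90 = 9630
Ratio = 9630 / 642 = 15.0

15.0


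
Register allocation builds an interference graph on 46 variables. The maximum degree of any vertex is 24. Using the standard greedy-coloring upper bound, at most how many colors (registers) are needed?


Greedy coloring never needs more than (max_degree + 1) colors: when coloring a vertex, at most max_degree neighbors are already colored.
Upper bound = 24 + 1 = 25

25


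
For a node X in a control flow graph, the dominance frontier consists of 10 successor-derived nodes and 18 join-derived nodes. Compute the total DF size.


DF(X) = direct successor contributions + join point contributions
= 10 + 18 = 28

28


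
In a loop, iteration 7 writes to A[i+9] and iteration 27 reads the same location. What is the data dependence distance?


Distance = read iteration - write iteration
= 27 - 7 = 20

20


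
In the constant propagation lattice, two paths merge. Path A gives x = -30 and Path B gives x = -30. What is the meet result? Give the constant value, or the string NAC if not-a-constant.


Meet operation: if both paths give the same constant, result is that constant; if they differ, result is NAC (not-a-constant).
Path A: -30, Path B: -30 -> equal
Result: constant -> -30

-30


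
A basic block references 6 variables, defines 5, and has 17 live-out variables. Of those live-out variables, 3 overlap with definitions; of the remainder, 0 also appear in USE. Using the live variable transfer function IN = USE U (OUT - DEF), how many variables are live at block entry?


OUT - DEF: 17 - 3 = 14
|IN| = |USE| + |OUT - DEF| - |USE ∩ (OUT - DEF)| = 6 + 14 - 0 = 20

20


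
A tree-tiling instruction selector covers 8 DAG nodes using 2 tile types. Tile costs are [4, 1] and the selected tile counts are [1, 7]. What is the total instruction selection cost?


Total cost = sum(count_i * cost_i)
= 1*4 + 7*1
= 11

11


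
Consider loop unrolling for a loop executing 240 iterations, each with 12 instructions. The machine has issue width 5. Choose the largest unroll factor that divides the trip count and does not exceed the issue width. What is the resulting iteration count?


Largest divisor of 240 <= 5 is 5
New iterations = 240 / 5 = 48

48


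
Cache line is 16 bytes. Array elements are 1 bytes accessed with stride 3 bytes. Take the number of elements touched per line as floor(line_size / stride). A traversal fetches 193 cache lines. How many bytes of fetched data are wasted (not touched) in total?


Elements per line = floor(16 / 3) = 5
Bytes used per line = 5 * 1 = 5
Wasted per line = 16 - 5 = 11
Total wasted = 11 * 193 = 2123

2123


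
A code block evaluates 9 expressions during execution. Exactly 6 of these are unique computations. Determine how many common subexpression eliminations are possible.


CSE count = total expressions - unique expressions
= 9 - 6 = 3

3


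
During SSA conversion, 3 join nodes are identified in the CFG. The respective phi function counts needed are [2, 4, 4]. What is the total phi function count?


Total phi functions = sum of phi functions at each join node
= 2 + 4 + 4 = 10

10


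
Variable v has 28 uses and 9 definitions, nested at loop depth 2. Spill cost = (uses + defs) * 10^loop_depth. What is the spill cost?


uses + defs = 28 + 9 = 37
10^2 = 100
Spill cost = 37 * 100 = 3700

3700


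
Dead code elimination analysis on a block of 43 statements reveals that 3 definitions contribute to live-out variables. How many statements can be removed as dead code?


Dead code = total statements - live definitions
= 43 - 3 = 40

40


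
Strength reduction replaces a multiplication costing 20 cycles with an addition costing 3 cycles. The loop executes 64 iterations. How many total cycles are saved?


Per-iteration saving = 20 - 3 = 17
Total saved = 64 * 17 = 1088

1088


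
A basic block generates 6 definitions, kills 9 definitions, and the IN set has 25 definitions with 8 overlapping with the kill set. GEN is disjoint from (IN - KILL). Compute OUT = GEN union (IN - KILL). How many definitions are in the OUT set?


IN - KILL: 25 - 8 = 17 surviving definitions
OUT = GEN + surviving = 6 + 17 = 23

23


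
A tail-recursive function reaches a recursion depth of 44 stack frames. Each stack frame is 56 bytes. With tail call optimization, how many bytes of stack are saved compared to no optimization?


Without TCO: 44 * 56 = 2464 bytes
With TCO: reuse 1 frame = 56 bytes
Savings = 2464 - 56 = 2408

2408


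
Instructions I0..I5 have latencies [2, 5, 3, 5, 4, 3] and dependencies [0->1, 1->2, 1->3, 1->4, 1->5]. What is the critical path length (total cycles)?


Compute longest path through dependency graph: dist(Ik) = max over predecessors of dist + latency(Ik).
dist(I0) = latency 2 = 2
dist(I1) = dist(I0) + 5 = 2 + 5 = 7
dist(I2) = dist(I1) + 3 = 7 + 3 = 10
dist(I3) = dist(I1) + 5 = 7 + 5 = 12
dist(I4) = dist(I1) + 4 = 7 + 4 = 11
dist(I5) = dist(I1) + 3 = 7 + 3 = 10
Critical path = max dist = 12

12


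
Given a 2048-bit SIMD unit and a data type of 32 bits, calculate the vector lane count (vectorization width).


Width = SIMD bits / data type bits
= 2048 / 32 = 64

64


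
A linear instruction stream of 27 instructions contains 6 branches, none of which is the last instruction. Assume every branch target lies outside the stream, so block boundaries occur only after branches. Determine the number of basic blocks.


With no in-sequence branch targets, the leaders are the first instruction plus the instruction after each branch.
Number of basic blocks = branches + 1
= 6 + 1 = 7

7


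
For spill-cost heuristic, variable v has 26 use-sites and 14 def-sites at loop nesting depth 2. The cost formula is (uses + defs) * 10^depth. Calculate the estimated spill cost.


uses + defs = 26 + 14 = 40
10^2 = 100
Spill cost = 40 * 100 = 4000

4000


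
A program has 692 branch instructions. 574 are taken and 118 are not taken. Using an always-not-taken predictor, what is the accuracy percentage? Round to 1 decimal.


Predictor: always-not-taken
Correct predictions = 118
Accuracy = 118 / 692 * 100 = 17.1%

17.1


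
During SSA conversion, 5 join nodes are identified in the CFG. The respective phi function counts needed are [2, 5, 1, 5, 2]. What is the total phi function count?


Total phi functions = sum of phi functions at each join node
= 2 + 5 + 1 + 5 + 2 = 15

15


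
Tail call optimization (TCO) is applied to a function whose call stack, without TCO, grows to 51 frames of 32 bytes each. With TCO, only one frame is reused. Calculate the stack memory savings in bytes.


Without TCO: 51 * 32 = 1632 bytes
With TCO: reuse 1 frame = 32 bytes
Savings = 1632 - 32 = 1600

1600


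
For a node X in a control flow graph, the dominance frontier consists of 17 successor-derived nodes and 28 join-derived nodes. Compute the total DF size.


DF(X) = direct successor contributions + join point contributions
= 17 + 28 = 45

45


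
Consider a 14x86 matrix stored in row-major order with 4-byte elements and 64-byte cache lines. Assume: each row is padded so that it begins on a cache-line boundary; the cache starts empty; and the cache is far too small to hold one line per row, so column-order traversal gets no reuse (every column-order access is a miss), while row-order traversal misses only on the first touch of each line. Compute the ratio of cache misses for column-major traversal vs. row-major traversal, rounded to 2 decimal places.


Each row occupies 86 * 4 = 344 bytes and starts on a line boundary, so it spans ceil(344 / 64) = 6 cache lines.
Row-major traversal misses (one per line touched): 14 * ceil(86 * 4 / 64) = 84
Column-major traversal misses (no reuse, every access misses): 14 * 86 = 1204
Ratio = 1204 / 84 = 14.33

14.33


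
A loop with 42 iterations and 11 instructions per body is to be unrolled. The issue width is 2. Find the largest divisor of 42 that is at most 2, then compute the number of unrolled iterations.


Largest divisor of 42 <= 2 is 2
New iterations = 42 / 2 = 21

21


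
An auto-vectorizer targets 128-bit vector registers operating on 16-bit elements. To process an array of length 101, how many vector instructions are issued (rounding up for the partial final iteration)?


Width = 128 / 16 = 8 elements per vector op
Iterations = ceil(101 / 8) = 13

13


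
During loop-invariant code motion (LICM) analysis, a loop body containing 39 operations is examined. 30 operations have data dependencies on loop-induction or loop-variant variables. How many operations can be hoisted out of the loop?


Invariant candidates = total - loop-dependent
= 39 - 30 = 9

9


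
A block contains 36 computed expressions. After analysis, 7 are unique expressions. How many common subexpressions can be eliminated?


CSE count = total expressions - unique expressions
= 36 - 7 = 29

29


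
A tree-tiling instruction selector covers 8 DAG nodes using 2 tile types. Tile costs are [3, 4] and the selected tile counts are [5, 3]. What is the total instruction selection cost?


Total cost = sum(count_i * cost_i)
= 5*3 + 3*4
= 27

27


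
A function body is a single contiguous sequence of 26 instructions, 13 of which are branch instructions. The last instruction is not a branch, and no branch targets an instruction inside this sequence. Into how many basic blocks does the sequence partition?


With no in-sequence branch targets, the leaders are the first instruction plus the instruction after each branch.
Number of basic blocks = branches + 1
= 13 + 1 = 14

14


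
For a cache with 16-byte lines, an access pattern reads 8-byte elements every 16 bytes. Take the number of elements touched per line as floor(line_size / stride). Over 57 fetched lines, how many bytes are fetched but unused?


Elements per line = floor(16 / 16) = 1
Bytes used per line = 1 * 8 = 8
Wasted per line = 16 - 8 = 8
Total wasted = 8 * 57 = 456

456


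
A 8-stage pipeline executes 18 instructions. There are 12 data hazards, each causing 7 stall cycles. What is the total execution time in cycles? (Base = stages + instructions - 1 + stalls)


Base cycles = 8 + 18 - 1 = 25
Total stalls = 12 * 7 = 84
Total = 25 + 84 = 109

109


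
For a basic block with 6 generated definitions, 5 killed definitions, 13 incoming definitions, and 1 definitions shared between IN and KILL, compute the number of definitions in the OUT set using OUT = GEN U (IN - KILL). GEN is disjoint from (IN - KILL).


IN - KILL: 13 - 1 = 12 surviving definitions
OUT = GEN + surviving = 6 + 12 = 18

18


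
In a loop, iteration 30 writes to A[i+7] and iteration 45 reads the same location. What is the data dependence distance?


Distance = read iteration - write iteration
= 45 - 30 = 15

15


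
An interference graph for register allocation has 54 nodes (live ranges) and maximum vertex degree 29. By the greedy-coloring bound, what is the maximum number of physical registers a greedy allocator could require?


Greedy coloring never needs more than (max_degree + 1) colors: when coloring a vertex, at most max_degree neighbors are already colored.
Upper bound = 29 + 1 = 30

30


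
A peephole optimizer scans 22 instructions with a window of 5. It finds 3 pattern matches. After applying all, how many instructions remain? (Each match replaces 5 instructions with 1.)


Each match removes 4 instructions.
Total removed = 3 * 4 = 12
Remaining = 22 - 12 = 10

10


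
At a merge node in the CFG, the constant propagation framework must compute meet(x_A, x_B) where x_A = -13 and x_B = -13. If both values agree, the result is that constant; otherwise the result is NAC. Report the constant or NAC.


Meet operation: if both paths give the same constant, result is that constant; if they differ, result is NAC (not-a-constant).
Path A: -13, Path B: -13 -> equal
Result: constant -> -13

-13


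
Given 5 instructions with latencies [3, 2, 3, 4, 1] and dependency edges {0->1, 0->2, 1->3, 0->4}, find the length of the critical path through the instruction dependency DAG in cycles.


Compute longest path through dependency graph: dist(Ik) = max over predecessors of dist + latency(Ik).
dist(I0) = latency 3 = 3
dist(I1) = dist(I0) + 2 = 3 + 2 = 5
dist(I2) = dist(I0) + 3 = 3 + 3 = 6
dist(I3) = dist(I1) + 4 = 5 + 4 = 9
dist(I4) = dist(I0) + 1 = 3 + 1 = 4
Critical path = max dist = 9

9


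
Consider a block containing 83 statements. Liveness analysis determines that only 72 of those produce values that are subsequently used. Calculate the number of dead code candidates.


Dead code = total statements - live definitions
= 83 - 72 = 11

11


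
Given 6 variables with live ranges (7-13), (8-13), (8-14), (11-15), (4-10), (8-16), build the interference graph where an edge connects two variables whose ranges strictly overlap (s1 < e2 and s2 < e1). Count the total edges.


Check all pairs for overlapping intervals.
Two intervals (s1,e1) and (s2,e2) overlap if s1 < e2 and s2 < e1.
v0 (7-13) vs v1..v5: overlaps v1, v2, v3, v4, v5 -> 5
v1 (8-13) vs v2..v5: overlaps v2, v3, v4, v5 -> 4
v2 (8-14) vs v3..v5: overlaps v3, v4, v5 -> 3
v3 (11-15) vs v4..v5: overlaps v5 -> 1
v4 (4-10) vs v5: overlaps v5 -> 1
Total overlapping pairs = 5 + 4 + 3 + 1 + 1 = 14

14


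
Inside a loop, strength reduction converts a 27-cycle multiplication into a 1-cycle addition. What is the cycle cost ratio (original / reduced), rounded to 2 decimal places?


Ratio = mult_cost / add_cost = 27 / 1 = 27.0

27.0


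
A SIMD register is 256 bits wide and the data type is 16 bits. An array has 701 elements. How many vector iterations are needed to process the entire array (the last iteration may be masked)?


Width = 256 / 16 = 16 elements per vector op
Iterations = ceil(701 / 16) = 44

44


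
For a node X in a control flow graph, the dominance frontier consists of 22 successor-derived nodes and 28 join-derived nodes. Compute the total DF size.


DF(X) = direct successor contributions + join point contributions
= 22 + 28 = 50

50
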